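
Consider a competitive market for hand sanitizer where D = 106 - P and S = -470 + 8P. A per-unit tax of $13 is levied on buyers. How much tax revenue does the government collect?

Tax revenue = 3562/9

Pre-tax equilibrium: P* = 64, Q* = 42.
Tax on buyers shifts demand to D = 106 − 1(P + 13) = 93 - P.
93 - P = -470 + 8P gives seller price Ps = 563/9; buyers pay Pb = 563/9 + 13 = 680/9.
New quantity: Q = 106 − 1(680/9) = 274/9.
Revenue = 13 × 274/9 = 3562/9.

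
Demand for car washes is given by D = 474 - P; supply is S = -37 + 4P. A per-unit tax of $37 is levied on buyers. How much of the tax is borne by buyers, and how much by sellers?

Pre-tax equilibrium: P* = 102.2, Q* = 371.8.
Tax on buyers shifts demand to D = 474 − 1(P + 37) = 437 - P.
437 - P = -37 + 4P gives seller price Ps = 94.8; buyers pay Pb = 94.8 + 37 = 131.8.
New quantity: Q = 474 − 1(131.8) = 342.2.
Buyer burden = 131.8 − 102.2 = 29.6; seller burden = 102.2 − 94.8 = 7.4.

Buyers bear $29.6, sellers bear $7.4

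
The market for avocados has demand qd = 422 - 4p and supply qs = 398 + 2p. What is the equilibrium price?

p* = 4

Set qd = qs: 422 - 4p = 398 + 2p.
24 = 6p, so p* = 4.
q* = 422 − 4(4) = 406.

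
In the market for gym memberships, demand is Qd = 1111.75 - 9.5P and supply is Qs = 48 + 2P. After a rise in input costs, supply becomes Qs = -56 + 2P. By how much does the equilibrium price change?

Original equilibrium: P* = 92.5, Q* = 233.
New equilibrium: 1111.75 - 9.5P = -56 + 2P, so 1167.75 = 11.5P and P' = 4671/46; Q' = 1111.75 − 9.5(4671/46) = 3383/23.
Change in price: 4671/46 − 92.5 = 208/23.

ΔP = 208/23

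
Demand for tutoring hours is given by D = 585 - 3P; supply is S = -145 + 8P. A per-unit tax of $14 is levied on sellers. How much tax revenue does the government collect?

Pre-tax equilibrium: P* = 730/11, Q* = 4245/11.
Tax on sellers shifts supply to S = -145 + 8(P − 14) = -257 + 8P.
585 - 3P = -257 + 8P gives buyer price Pb = 842/11; sellers receive Ps = 842/11 − 14 = 688/11.
New quantity: Q = 585 − 3(842/11) = 3909/11.
Revenue = 14 × 3909/11 = 54726/11.

Tax revenue = 54726/11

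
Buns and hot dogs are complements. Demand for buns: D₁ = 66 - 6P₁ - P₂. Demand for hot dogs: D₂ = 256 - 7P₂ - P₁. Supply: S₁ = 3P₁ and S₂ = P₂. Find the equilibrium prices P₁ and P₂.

P₁ = 272/71, P₂ = 2238/71

Market 1: 66 - 6P₁ - P₂ = 3P₁ → 9P₁ + P₂ = 66.
Market 2: 8P₂ + P₁ = 256.
Eliminating P₂: 8×(1) − 1×(2) gives 71P₁ = 272, so P₁ = 272/71.
Back-substitute into (2): P₂ = (256 − 1×272/71) / 8 = 2238/71.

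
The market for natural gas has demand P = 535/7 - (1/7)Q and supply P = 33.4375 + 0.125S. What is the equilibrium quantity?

Q* = 160.5

Set the two price expressions equal: 535/7 - (1/7)Q = 33.4375 + 0.125Q.
4815/112 = (15/56)Q, so Q* = 160.5.
P* = 535/7 − (1/7)(160.5) = 53.5.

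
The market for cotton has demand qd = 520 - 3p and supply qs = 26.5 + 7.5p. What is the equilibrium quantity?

Set qd = qs: 520 - 3p = 26.5 + 7.5p.
493.5 = 10.5p, so p* = 47.
q* = 520 − 3(47) = 379.

q* = 379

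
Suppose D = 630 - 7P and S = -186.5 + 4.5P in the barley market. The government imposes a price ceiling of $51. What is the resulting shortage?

Equilibrium price would be P* = 71, so the ceiling at 51 binds.
At P = 51: D = 630 − 7(51) = 273, S = -186.5 + 4.5(51) = 43.
Shortage = 273 − 43 = 230.

Shortage = 230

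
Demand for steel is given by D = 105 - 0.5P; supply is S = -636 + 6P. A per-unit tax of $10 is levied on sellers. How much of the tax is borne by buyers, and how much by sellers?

Buyers bear 120/13, sellers bear 10/13

Pre-tax equilibrium: P* = 114, Q* = 48.
Tax on sellers shifts supply to S = -636 + 6(P − 10) = -696 + 6P.
105 - 0.5P = -696 + 6P gives buyer price Pb = 1602/13; sellers receive Ps = 1602/13 − 10 = 1472/13.
New quantity: Q = 105 − 0.5(1602/13) = 564/13.
Buyer burden = 1602/13 − 114 = 120/13; seller burden = 114 − 1472/13 = 10/13.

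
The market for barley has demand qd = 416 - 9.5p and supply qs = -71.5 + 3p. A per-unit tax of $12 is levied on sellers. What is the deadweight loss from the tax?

Deadweight loss = 164.16

Pre-tax equilibrium: p* = 39, q* = 45.5.
Tax on sellers shifts supply to qs = -71.5 + 3(p − 12) = -107.5 + 3p.
416 - 9.5p = -107.5 + 3p gives buyer price pb = 41.88; sellers receive ps = 41.88 − 12 = 29.88.
New quantity: q = 416 − 9.5(41.88) = 18.14.
DWL = ½ × 12 × (45.5 − 18.14) = 164.16.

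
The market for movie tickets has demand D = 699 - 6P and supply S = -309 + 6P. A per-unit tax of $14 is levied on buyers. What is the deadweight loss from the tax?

Deadweight loss = 294

Pre-tax equilibrium: P* = 84, Q* = 195.
Tax on buyers shifts demand to D = 699 − 6(P + 14) = 615 - 6P.
615 - 6P = -309 + 6P gives seller price Ps = 77; buyers pay Pb = 77 + 14 = 91.
New quantity: Q = 699 − 6(91) = 153.
DWL = ½ × 14 × (195 − 153) = 294.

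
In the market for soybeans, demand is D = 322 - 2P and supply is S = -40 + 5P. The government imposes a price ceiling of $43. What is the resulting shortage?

Equilibrium price would be P* = 362/7, so the ceiling at 43 binds.
At P = 43: D = 322 − 2(43) = 236, S = -40 + 5(43) = 175.
Shortage = 236 − 175 = 61.

Shortage = 61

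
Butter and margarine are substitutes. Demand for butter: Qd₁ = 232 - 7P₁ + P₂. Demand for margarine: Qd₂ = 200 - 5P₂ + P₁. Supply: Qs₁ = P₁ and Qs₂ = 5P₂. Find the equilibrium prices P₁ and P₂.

Market 1: 232 - 7P₁ + P₂ = P₁ → 8P₁ - P₂ = 232.
Market 2: 10P₂ - P₁ = 200.
Eliminating P₂: 10×(1) + 1×(2) gives 79P₁ = 2520, so P₁ = 2520/79.
Back-substitute into (2): P₂ = (200 + 1×2520/79) / 10 = 1832/79.

P₁ = 2520/79, P₂ = 1832/79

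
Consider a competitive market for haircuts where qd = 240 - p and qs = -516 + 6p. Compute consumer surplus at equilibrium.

Equilibrium: 240 - p = -516 + 6p gives p* = 108, q* = 132.
Demand choke price (qd = 0): p = 240.
CS = ½(240 − 108)(132) = 8712.

Consumer surplus = 8712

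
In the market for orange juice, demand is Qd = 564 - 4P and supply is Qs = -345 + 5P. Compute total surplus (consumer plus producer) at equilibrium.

Equilibrium: 564 - 4P = -345 + 5P gives P* = 101, Q* = 160.
Demand choke price: P = 141; supply starts at P = 69.
CS = ½(141 − 101)(160) = 3200; PS = ½(101 − 69)(160) = 2560.

Total surplus = 5760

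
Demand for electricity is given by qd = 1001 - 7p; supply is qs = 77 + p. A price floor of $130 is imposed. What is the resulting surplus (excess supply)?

Equilibrium price would be p* = 115.5, so the floor at 130 binds.
At p = 130: qd = 91, qs = 207.
Surplus = 207 − 91 = 116.

Surplus = 116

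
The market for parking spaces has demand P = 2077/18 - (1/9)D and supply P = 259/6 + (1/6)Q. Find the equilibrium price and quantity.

Set the two price expressions equal: 2077/18 - (1/9)Q = 259/6 + (1/6)Q.
650/9 = (5/18)Q, so Q* = 260.
P* = 2077/18 − (1/9)(260) = 86.5.

P* = 86.5, Q* = 260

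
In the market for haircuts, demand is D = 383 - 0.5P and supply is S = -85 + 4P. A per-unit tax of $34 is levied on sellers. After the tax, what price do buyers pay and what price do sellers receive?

Pre-tax equilibrium: P* = 104, Q* = 331.
Tax on sellers shifts supply to S = -85 + 4(P − 34) = -221 + 4P.
383 - 0.5P = -221 + 4P gives buyer price Pb = 1208/9; sellers receive Ps = 1208/9 − 34 = 902/9.
New quantity: Q = 383 − 0.5(1208/9) = 2843/9.

Buyers pay 1208/9, sellers receive 902/9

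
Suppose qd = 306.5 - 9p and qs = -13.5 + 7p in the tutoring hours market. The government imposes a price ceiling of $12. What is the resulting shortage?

Shortage = 128

Equilibrium price would be p* = 20, so the ceiling at 12 binds.
At p = 12: qd = 306.5 − 9(12) = 198.5, qs = -13.5 + 7(12) = 70.5.
Shortage = 198.5 − 70.5 = 128.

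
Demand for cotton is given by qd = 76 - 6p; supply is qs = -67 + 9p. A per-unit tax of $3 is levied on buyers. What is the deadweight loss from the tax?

Pre-tax equilibrium: p* = 143/15, q* = 18.8.
Tax on buyers shifts demand to qd = 76 − 6(p + 3) = 58 - 6p.
58 - 6p = -67 + 9p gives seller price ps = 25/3; buyers pay pb = 25/3 + 3 = 34/3.
New quantity: q = 76 − 6(34/3) = 8.
DWL = ½ × 3 × (18.8 − 8) = 16.2.

Deadweight loss = 16.2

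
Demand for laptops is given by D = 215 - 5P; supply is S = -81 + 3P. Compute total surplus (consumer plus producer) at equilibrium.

Equilibrium: 215 - 5P = -81 + 3P gives P* = 37, Q* = 30.
Demand choke price: P = 43; supply starts at P = 27.
CS = ½(43 − 37)(30) = 90; PS = ½(37 − 27)(30) = 150.

Total surplus = 240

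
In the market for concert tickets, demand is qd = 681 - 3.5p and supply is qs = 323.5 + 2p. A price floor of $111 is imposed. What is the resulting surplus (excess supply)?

Equilibrium price would be p* = 65, so the floor at 111 binds.
At p = 111: qd = 292.5, qs = 545.5.
Surplus = 545.5 − 292.5 = 253.

Surplus = 253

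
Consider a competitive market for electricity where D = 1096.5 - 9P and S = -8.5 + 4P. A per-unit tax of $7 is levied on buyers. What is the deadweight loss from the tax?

Deadweight loss = 882/13

Pre-tax equilibrium: P* = 85, Q* = 331.5.
Tax on buyers shifts demand to D = 1096.5 − 9(P + 7) = 1033.5 - 9P.
1033.5 - 9P = -8.5 + 4P gives seller price Ps = 1042/13; buyers pay Pb = 1042/13 + 7 = 1133/13.
New quantity: Q = 1096.5 − 9(1133/13) = 8115/26.
DWL = ½ × 7 × (331.5 − 8115/26) = 882/13.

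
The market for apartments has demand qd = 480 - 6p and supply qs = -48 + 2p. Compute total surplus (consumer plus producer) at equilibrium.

Total surplus = 2352

Equilibrium: 480 - 6p = -48 + 2p gives p* = 66, q* = 84.
Demand choke price: p = 80; supply starts at p = 24.
CS = ½(80 − 66)(84) = 588; PS = ½(66 − 24)(84) = 1764.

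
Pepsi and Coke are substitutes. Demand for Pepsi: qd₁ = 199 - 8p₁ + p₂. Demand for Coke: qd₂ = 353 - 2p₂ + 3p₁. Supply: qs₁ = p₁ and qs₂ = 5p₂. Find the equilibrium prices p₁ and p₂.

Market 1: 199 - 8p₁ + p₂ = p₁ → 9p₁ - p₂ = 199.
Market 2: 7p₂ - 3p₁ = 353.
Eliminating p₂: 7×(1) + 1×(2) gives 60p₁ = 1746, so p₁ = 29.1.
Back-substitute into (2): p₂ = (353 + 3×29.1) / 7 = 62.9.

p₁ = 29.1, p₂ = 62.9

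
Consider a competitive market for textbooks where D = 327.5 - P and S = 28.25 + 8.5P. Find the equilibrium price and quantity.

P* = 31.5, Q* = 296

Set D = S: 327.5 - P = 28.25 + 8.5P.
299.25 = 9.5P, so P* = 31.5.
Q* = 327.5 − 1(31.5) = 296.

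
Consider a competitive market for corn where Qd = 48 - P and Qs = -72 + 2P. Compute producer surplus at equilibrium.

Producer surplus = 16

Equilibrium: 48 - P = -72 + 2P gives P* = 40, Q* = 8.
Supply starts at P = 36 (where Qs = 0).
PS = ½(40 − 36)(8) = 16.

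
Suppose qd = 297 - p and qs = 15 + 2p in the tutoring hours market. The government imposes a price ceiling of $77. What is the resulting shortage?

Equilibrium price would be p* = 94, so the ceiling at 77 binds.
At p = 77: qd = 297 − 1(77) = 220, qs = 15 + 2(77) = 169.
Shortage = 220 − 169 = 51.

Shortage = 51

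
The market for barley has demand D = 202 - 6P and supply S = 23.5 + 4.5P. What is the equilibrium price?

Set D = S: 202 - 6P = 23.5 + 4.5P.
178.5 = 10.5P, so P* = 17.
Q* = 202 − 6(17) = 100.

P* = 17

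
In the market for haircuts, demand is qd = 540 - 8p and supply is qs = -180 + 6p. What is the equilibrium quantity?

Set qd = qs: 540 - 8p = -180 + 6p.
720 = 14p, so p* = 360/7.
q* = 540 − 8(360/7) = 900/7.

q* = 900/7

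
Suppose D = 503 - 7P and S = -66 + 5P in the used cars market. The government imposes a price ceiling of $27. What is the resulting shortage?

Equilibrium price would be P* = 569/12, so the ceiling at 27 binds.
At P = 27: D = 503 − 7(27) = 314, S = -66 + 5(27) = 69.
Shortage = 314 − 69 = 245.

Shortage = 245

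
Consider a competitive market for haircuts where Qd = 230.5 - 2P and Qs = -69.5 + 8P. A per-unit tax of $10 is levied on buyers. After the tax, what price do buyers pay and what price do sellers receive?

Pre-tax equilibrium: P* = 30, Q* = 170.5.
Tax on buyers shifts demand to Qd = 230.5 − 2(P + 10) = 210.5 - 2P.
210.5 - 2P = -69.5 + 8P gives seller price Ps = 28; buyers pay Pb = 28 + 10 = 38.
New quantity: Q = 230.5 − 2(38) = 154.5.

Buyers pay $38, sellers receive $28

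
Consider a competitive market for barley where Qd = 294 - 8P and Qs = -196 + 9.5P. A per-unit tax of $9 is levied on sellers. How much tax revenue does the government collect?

Pre-tax equilibrium: P* = 28, Q* = 70.
Tax on sellers shifts supply to Qs = -196 + 9.5(P − 9) = -281.5 + 9.5P.
294 - 8P = -281.5 + 9.5P gives buyer price Pb = 1151/35; sellers receive Ps = 1151/35 − 9 = 836/35.
New quantity: Q = 294 − 8(1151/35) = 1082/35.
Revenue = 9 × 1082/35 = 9738/35.

Tax revenue = 9738/35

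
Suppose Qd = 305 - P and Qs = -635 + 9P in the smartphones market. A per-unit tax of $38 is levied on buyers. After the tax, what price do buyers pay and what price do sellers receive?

Pre-tax equilibrium: P* = 94, Q* = 211.
Tax on buyers shifts demand to Qd = 305 − 1(P + 38) = 267 - P.
267 - P = -635 + 9P gives seller price Ps = 90.2; buyers pay Pb = 90.2 + 38 = 128.2.
New quantity: Q = 305 − 1(128.2) = 176.8.

Buyers pay $128.2, sellers receive $90.2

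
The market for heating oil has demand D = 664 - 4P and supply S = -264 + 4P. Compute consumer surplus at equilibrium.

Consumer surplus = 5000

Equilibrium: 664 - 4P = -264 + 4P gives P* = 116, Q* = 200.
Demand choke price (D = 0): P = 166.
CS = ½(166 − 116)(200) = 5000.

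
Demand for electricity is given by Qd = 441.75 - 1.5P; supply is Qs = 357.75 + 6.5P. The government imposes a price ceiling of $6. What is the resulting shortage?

Equilibrium price would be P* = 10.5, so the ceiling at 6 binds.
At P = 6: Qd = 441.75 − 1.5(6) = 432.75, Qs = 357.75 + 6.5(6) = 396.75.
Shortage = 432.75 − 396.75 = 36.

Shortage = 36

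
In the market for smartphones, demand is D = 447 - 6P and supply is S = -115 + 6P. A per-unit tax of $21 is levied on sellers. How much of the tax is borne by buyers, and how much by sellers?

Buyers bear $10.5, sellers bear $10.5

Pre-tax equilibrium: P* = 281/6, Q* = 166.
Tax on sellers shifts supply to S = -115 + 6(P − 21) = -241 + 6P.
447 - 6P = -241 + 6P gives buyer price Pb = 172/3; sellers receive Ps = 172/3 − 21 = 109/3.
New quantity: Q = 447 − 6(172/3) = 103.
Buyer burden = 172/3 − 281/6 = 10.5; seller burden = 281/6 − 109/3 = 10.5.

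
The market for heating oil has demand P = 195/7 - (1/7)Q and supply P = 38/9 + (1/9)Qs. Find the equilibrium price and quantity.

P* = 14.5625, Q* = 93.0625

Set the two price expressions equal: 195/7 - (1/7)Q = 38/9 + (1/9)Q.
1489/63 = (16/63)Q, so Q* = 93.0625.
P* = 195/7 − (1/7)(93.0625) = 14.5625.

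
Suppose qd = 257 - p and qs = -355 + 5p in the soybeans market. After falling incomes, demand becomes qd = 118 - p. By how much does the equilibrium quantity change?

Δq = -695/6

Original equilibrium: p* = 102, q* = 155.
New equilibrium: 118 - p = -355 + 5p, so 473 = 6p and p' = 473/6; q' = 118 − 1(473/6) = 235/6.
Change in quantity: 235/6 − 155 = -695/6.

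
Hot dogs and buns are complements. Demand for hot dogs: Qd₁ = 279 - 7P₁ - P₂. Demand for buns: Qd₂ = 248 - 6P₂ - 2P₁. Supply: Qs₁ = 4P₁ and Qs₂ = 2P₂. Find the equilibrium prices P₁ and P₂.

Market 1: 279 - 7P₁ - P₂ = 4P₁ → 11P₁ + P₂ = 279.
Market 2: 8P₂ + 2P₁ = 248.
Eliminating P₂: 8×(1) − 1×(2) gives 86P₁ = 1984, so P₁ = 992/43.
Back-substitute into (2): P₂ = (248 − 2×992/43) / 8 = 1085/43.

P₁ = 992/43, P₂ = 1085/43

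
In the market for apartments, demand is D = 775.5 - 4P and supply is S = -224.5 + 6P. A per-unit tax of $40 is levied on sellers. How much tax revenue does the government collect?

Pre-tax equilibrium: P* = 100, Q* = 375.5.
Tax on sellers shifts supply to S = -224.5 + 6(P − 40) = -464.5 + 6P.
775.5 - 4P = -464.5 + 6P gives buyer price Pb = 124; sellers receive Ps = 124 − 40 = 84.
New quantity: Q = 775.5 − 4(124) = 279.5.
Revenue = 40 × 279.5 = 11180.

Tax revenue = 11180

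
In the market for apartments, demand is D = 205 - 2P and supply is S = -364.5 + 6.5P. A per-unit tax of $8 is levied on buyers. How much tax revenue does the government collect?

Pre-tax equilibrium: P* = 67, Q* = 71.
Tax on buyers shifts demand to D = 205 − 2(P + 8) = 189 - 2P.
189 - 2P = -364.5 + 6.5P gives seller price Ps = 1107/17; buyers pay Pb = 1107/17 + 8 = 1243/17.
New quantity: Q = 205 − 2(1243/17) = 999/17.
Revenue = 8 × 999/17 = 7992/17.

Tax revenue = 7992/17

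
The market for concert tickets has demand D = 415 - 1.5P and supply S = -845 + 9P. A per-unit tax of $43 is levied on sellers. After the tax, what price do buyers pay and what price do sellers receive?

Pre-tax equilibrium: P* = 120, Q* = 235.
Tax on sellers shifts supply to S = -845 + 9(P − 43) = -1232 + 9P.
415 - 1.5P = -1232 + 9P gives buyer price Pb = 1098/7; sellers receive Ps = 1098/7 − 43 = 797/7.
New quantity: Q = 415 − 1.5(1098/7) = 1258/7.

Buyers pay 1098/7, sellers receive 797/7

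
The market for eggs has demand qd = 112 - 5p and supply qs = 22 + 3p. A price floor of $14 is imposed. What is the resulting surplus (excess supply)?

Surplus = 22

Equilibrium price would be p* = 11.25, so the floor at 14 binds.
At p = 14: qd = 42, qs = 64.
Surplus = 64 − 42 = 22.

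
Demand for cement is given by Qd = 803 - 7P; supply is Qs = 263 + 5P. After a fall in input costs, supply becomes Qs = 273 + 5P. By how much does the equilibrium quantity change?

ΔQ = 35/6

Original equilibrium: P* = 45, Q* = 488.
New equilibrium: 803 - 7P = 273 + 5P, so 530 = 12P and P' = 265/6; Q' = 803 − 7(265/6) = 2963/6.
Change in quantity: 2963/6 − 488 = 35/6.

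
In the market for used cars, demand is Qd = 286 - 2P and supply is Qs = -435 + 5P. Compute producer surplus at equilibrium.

Equilibrium: 286 - 2P = -435 + 5P gives P* = 103, Q* = 80.
Supply starts at P = 87 (where Qs = 0).
PS = ½(103 − 87)(80) = 640.

Producer surplus = 640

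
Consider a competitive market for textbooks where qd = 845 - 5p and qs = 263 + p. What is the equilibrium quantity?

q* = 360

Set qd = qs: 845 - 5p = 263 + p.
582 = 6p, so p* = 97.
q* = 845 − 5(97) = 360.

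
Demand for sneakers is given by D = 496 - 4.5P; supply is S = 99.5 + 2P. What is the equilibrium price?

Set D = S: 496 - 4.5P = 99.5 + 2P.
396.5 = 6.5P, so P* = 61.
Q* = 496 − 4.5(61) = 221.5.

P* = 61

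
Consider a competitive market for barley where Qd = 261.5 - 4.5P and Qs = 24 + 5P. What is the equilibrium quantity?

Q* = 149

Set Qd = Qs: 261.5 - 4.5P = 24 + 5P.
237.5 = 9.5P, so P* = 25.
Q* = 261.5 − 4.5(25) = 149.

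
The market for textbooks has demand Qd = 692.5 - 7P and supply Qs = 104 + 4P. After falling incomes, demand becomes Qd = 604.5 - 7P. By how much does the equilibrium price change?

Original equilibrium: P* = 53.5, Q* = 318.
New equilibrium: 604.5 - 7P = 104 + 4P, so 500.5 = 11P and P' = 45.5; Q' = 604.5 − 7(45.5) = 286.
Change in price: 45.5 − 53.5 = -8.

ΔP = -8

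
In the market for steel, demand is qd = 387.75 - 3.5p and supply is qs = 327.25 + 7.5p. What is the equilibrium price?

p* = 5.5

Set qd = qs: 387.75 - 3.5p = 327.25 + 7.5p.
60.5 = 11p, so p* = 5.5.
q* = 387.75 − 3.5(5.5) = 368.5.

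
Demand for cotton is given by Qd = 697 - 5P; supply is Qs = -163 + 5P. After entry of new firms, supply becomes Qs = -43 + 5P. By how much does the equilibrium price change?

Original equilibrium: P* = 86, Q* = 267.
New equilibrium: 697 - 5P = -43 + 5P, so 740 = 10P and P' = 74; Q' = 697 − 5(74) = 327.
Change in price: 74 − 86 = -12.

ΔP = -12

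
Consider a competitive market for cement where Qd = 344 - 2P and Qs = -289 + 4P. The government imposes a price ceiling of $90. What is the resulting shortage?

Shortage = 93

Equilibrium price would be P* = 105.5, so the ceiling at 90 binds.
At P = 90: Qd = 344 − 2(90) = 164, Qs = -289 + 4(90) = 71.
Shortage = 164 − 71 = 93.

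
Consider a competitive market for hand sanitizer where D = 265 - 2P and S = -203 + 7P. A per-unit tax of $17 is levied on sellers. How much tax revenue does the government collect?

Pre-tax equilibrium: P* = 52, Q* = 161.
Tax on sellers shifts supply to S = -203 + 7(P − 17) = -322 + 7P.
265 - 2P = -322 + 7P gives buyer price Pb = 587/9; sellers receive Ps = 587/9 − 17 = 434/9.
New quantity: Q = 265 − 2(587/9) = 1211/9.
Revenue = 17 × 1211/9 = 20587/9.

Tax revenue = 20587/9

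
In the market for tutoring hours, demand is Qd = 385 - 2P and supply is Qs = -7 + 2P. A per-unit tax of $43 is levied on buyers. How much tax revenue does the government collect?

Pre-tax equilibrium: P* = 98, Q* = 189.
Tax on buyers shifts demand to Qd = 385 − 2(P + 43) = 299 - 2P.
299 - 2P = -7 + 2P gives seller price Ps = 76.5; buyers pay Pb = 76.5 + 43 = 119.5.
New quantity: Q = 385 − 2(119.5) = 146.
Revenue = 43 × 146 = 6278.

Tax revenue = 6278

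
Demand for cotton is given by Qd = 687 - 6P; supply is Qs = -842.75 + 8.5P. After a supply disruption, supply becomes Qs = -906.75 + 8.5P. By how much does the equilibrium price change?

Original equilibrium: P* = 105.5, Q* = 54.
New equilibrium: 687 - 6P = -906.75 + 8.5P, so 1593.75 = 14.5P and P' = 6375/58; Q' = 687 − 6(6375/58) = 798/29.
Change in price: 6375/58 − 105.5 = 128/29.

ΔP = 128/29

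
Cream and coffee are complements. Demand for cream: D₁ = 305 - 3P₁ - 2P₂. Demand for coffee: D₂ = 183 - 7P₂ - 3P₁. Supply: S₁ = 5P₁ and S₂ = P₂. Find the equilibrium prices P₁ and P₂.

P₁ = 1037/29, P₂ = 549/58

Market 1: 305 - 3P₁ - 2P₂ = 5P₁ → 8P₁ + 2P₂ = 305.
Market 2: 8P₂ + 3P₁ = 183.
Eliminating P₂: 8×(1) − 2×(2) gives 58P₁ = 2074, so P₁ = 1037/29.
Back-substitute into (2): P₂ = (183 − 3×1037/29) / 8 = 549/58.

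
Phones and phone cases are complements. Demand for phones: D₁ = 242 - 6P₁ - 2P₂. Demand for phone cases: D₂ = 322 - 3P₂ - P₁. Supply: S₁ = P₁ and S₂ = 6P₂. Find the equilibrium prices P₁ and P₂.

P₁ = 1534/61, P₂ = 2012/61

Market 1: 242 - 6P₁ - 2P₂ = P₁ → 7P₁ + 2P₂ = 242.
Market 2: 9P₂ + P₁ = 322.
Eliminating P₂: 9×(1) − 2×(2) gives 61P₁ = 1534, so P₁ = 1534/61.
Back-substitute into (2): P₂ = (322 − 1×1534/61) / 9 = 2012/61.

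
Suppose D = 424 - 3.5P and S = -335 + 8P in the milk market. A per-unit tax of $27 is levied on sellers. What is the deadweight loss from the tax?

Pre-tax equilibrium: P* = 66, Q* = 193.
Tax on sellers shifts supply to S = -335 + 8(P − 27) = -551 + 8P.
424 - 3.5P = -551 + 8P gives buyer price Pb = 1950/23; sellers receive Ps = 1950/23 − 27 = 1329/23.
New quantity: Q = 424 − 3.5(1950/23) = 2927/23.
DWL = ½ × 27 × (193 − 2927/23) = 20412/23.

Deadweight loss = 20412/23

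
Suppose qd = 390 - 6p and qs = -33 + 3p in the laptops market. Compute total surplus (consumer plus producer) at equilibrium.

Total surplus = 2916

Equilibrium: 390 - 6p = -33 + 3p gives p* = 47, q* = 108.
Demand choke price: p = 65; supply starts at p = 11.
CS = ½(65 − 47)(108) = 972; PS = ½(47 − 11)(108) = 1944.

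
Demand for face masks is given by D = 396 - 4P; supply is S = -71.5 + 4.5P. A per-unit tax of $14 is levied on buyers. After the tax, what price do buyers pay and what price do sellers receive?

Buyers pay 1061/17, sellers receive 823/17

Pre-tax equilibrium: P* = 55, Q* = 176.
Tax on buyers shifts demand to D = 396 − 4(P + 14) = 340 - 4P.
340 - 4P = -71.5 + 4.5P gives seller price Ps = 823/17; buyers pay Pb = 823/17 + 14 = 1061/17.
New quantity: Q = 396 − 4(1061/17) = 2488/17.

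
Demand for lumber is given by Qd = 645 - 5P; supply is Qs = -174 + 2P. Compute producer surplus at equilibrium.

Producer surplus = 900

Equilibrium: 645 - 5P = -174 + 2P gives P* = 117, Q* = 60.
Supply starts at P = 87 (where Qs = 0).
PS = ½(117 − 87)(60) = 900.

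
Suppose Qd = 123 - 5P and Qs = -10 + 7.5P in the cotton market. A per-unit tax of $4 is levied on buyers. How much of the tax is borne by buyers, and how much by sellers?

Pre-tax equilibrium: P* = 10.64, Q* = 69.8.
Tax on buyers shifts demand to Qd = 123 − 5(P + 4) = 103 - 5P.
103 - 5P = -10 + 7.5P gives seller price Ps = 9.04; buyers pay Pb = 9.04 + 4 = 13.04.
New quantity: Q = 123 − 5(13.04) = 57.8.
Buyer burden = 13.04 − 10.64 = 2.4; seller burden = 10.64 − 9.04 = 1.6.

Buyers bear $2.4, sellers bear $1.6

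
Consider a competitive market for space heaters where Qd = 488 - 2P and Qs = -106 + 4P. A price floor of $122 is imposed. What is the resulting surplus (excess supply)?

Surplus = 138

Equilibrium price would be P* = 99, so the floor at 122 binds.
At P = 122: Qd = 244, Qs = 382.
Surplus = 382 − 244 = 138.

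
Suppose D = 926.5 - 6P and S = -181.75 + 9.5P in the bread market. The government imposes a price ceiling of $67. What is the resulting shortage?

Shortage = 69.75

Equilibrium price would be P* = 71.5, so the ceiling at 67 binds.
At P = 67: D = 926.5 − 6(67) = 524.5, S = -181.75 + 9.5(67) = 454.75.
Shortage = 524.5 − 454.75 = 69.75.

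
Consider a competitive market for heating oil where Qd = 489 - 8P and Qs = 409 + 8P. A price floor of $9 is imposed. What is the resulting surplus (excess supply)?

Surplus = 64

Equilibrium price would be P* = 5, so the floor at 9 binds.
At P = 9: Qd = 417, Qs = 481.
Surplus = 481 − 417 = 64.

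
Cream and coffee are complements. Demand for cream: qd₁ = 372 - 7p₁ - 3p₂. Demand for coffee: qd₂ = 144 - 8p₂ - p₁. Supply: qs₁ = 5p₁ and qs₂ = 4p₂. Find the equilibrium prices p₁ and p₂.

Market 1: 372 - 7p₁ - 3p₂ = 5p₁ → 12p₁ + 3p₂ = 372.
Market 2: 12p₂ + p₁ = 144.
Eliminating p₂: 12×(1) − 3×(2) gives 141p₁ = 4032, so p₁ = 1344/47.
Back-substitute into (2): p₂ = (144 − 1×1344/47) / 12 = 452/47.

p₁ = 1344/47, p₂ = 452/47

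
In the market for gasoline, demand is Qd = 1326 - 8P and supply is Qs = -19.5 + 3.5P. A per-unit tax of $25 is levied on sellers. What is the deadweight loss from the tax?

Deadweight loss = 17500/23

Pre-tax equilibrium: P* = 117, Q* = 390.
Tax on sellers shifts supply to Qs = -19.5 + 3.5(P − 25) = -107 + 3.5P.
1326 - 8P = -107 + 3.5P gives buyer price Pb = 2866/23; sellers receive Ps = 2866/23 − 25 = 2291/23.
New quantity: Q = 1326 − 8(2866/23) = 7570/23.
DWL = ½ × 25 × (390 − 7570/23) = 17500/23.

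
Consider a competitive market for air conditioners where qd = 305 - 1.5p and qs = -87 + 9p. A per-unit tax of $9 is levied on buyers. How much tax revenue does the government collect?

Pre-tax equilibrium: p* = 112/3, q* = 249.
Tax on buyers shifts demand to qd = 305 − 1.5(p + 9) = 291.5 - 1.5p.
291.5 - 1.5p = -87 + 9p gives seller price ps = 757/21; buyers pay pb = 757/21 + 9 = 946/21.
New quantity: q = 305 − 1.5(946/21) = 1662/7.
Revenue = 9 × 1662/7 = 14958/7.

Tax revenue = 14958/7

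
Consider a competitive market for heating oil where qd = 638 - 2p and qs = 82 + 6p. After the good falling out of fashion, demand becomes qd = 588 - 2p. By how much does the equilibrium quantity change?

Δq = -37.5

Original equilibrium: p* = 69.5, q* = 499.
New equilibrium: 588 - 2p = 82 + 6p, so 506 = 8p and p' = 63.25; q' = 588 − 2(63.25) = 461.5.
Change in quantity: 461.5 − 499 = -37.5.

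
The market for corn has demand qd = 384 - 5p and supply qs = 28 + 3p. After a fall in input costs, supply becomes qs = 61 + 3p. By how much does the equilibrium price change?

Δp = -4.125

Original equilibrium: p* = 44.5, q* = 161.5.
New equilibrium: 384 - 5p = 61 + 3p, so 323 = 8p and p' = 40.375; q' = 384 − 5(40.375) = 182.125.
Change in price: 40.375 − 44.5 = -4.125.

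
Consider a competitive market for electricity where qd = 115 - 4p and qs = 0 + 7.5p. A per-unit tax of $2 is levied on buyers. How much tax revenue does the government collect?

Tax revenue = 3210/23

Pre-tax equilibrium: p* = 10, q* = 75.
Tax on buyers shifts demand to qd = 115 − 4(p + 2) = 107 - 4p.
107 - 4p = 0 + 7.5p gives seller price ps = 214/23; buyers pay pb = 214/23 + 2 = 260/23.
New quantity: q = 115 − 4(260/23) = 1605/23.
Revenue = 2 × 1605/23 = 3210/23.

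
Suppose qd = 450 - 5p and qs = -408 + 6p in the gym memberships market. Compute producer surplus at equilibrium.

Producer surplus = 300

Equilibrium: 450 - 5p = -408 + 6p gives p* = 78, q* = 60.
Supply starts at p = 68 (where qs = 0).
PS = ½(78 − 68)(60) = 300.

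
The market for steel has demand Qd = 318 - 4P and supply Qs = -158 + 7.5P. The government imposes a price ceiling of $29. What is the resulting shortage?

Shortage = 142.5

Equilibrium price would be P* = 952/23, so the ceiling at 29 binds.
At P = 29: Qd = 318 − 4(29) = 202, Qs = -158 + 7.5(29) = 59.5.
Shortage = 202 − 59.5 = 142.5.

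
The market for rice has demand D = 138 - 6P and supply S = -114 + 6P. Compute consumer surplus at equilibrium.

Equilibrium: 138 - 6P = -114 + 6P gives P* = 21, Q* = 12.
Demand choke price (D = 0): P = 23.
CS = ½(23 − 21)(12) = 12.

Consumer surplus = 12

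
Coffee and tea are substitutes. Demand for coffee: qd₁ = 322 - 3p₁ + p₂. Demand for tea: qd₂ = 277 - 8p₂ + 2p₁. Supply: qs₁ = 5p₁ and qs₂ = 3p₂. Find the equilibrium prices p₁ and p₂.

Market 1: 322 - 3p₁ + p₂ = 5p₁ → 8p₁ - p₂ = 322.
Market 2: 11p₂ - 2p₁ = 277.
Eliminating p₂: 11×(1) + 1×(2) gives 86p₁ = 3819, so p₁ = 3819/86.
Back-substitute into (2): p₂ = (277 + 2×3819/86) / 11 = 1430/43.

p₁ = 3819/86, p₂ = 1430/43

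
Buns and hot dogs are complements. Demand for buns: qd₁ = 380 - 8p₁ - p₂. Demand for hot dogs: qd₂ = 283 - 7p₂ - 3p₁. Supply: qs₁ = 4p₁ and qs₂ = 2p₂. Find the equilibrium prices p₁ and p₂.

Market 1: 380 - 8p₁ - p₂ = 4p₁ → 12p₁ + p₂ = 380.
Market 2: 9p₂ + 3p₁ = 283.
Eliminating p₂: 9×(1) − 1×(2) gives 105p₁ = 3137, so p₁ = 3137/105.
Back-substitute into (2): p₂ = (283 − 3×3137/105) / 9 = 752/35.

p₁ = 3137/105, p₂ = 752/35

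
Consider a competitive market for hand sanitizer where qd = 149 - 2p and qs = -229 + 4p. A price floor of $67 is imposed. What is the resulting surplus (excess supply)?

Surplus = 24

Equilibrium price would be p* = 63, so the floor at 67 binds.
At p = 67: qd = 15, qs = 39.
Surplus = 39 − 15 = 24.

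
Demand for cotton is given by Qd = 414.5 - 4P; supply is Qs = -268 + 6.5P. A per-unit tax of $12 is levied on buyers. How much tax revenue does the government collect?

Pre-tax equilibrium: P* = 65, Q* = 154.5.
Tax on buyers shifts demand to Qd = 414.5 − 4(P + 12) = 366.5 - 4P.
366.5 - 4P = -268 + 6.5P gives seller price Ps = 423/7; buyers pay Pb = 423/7 + 12 = 507/7.
New quantity: Q = 414.5 − 4(507/7) = 1747/14.
Revenue = 12 × 1747/14 = 10482/7.

Tax revenue = 10482/7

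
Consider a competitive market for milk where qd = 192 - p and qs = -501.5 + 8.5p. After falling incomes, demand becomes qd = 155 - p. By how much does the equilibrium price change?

Original equilibrium: p* = 73, q* = 119.
New equilibrium: 155 - p = -501.5 + 8.5p, so 656.5 = 9.5p and p' = 1313/19; q' = 155 − 1(1313/19) = 1632/19.
Change in price: 1313/19 − 73 = -74/19.

Δp = -74/19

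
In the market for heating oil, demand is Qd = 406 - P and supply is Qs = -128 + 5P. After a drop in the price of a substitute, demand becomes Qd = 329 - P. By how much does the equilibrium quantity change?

ΔQ = -385/6

Original equilibrium: P* = 89, Q* = 317.
New equilibrium: 329 - P = -128 + 5P, so 457 = 6P and P' = 457/6; Q' = 329 − 1(457/6) = 1517/6.
Change in quantity: 1517/6 − 317 = -385/6.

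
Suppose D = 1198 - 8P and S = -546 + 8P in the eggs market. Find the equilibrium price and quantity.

P* = 109, Q* = 326

Set D = S: 1198 - 8P = -546 + 8P.
1744 = 16P, so P* = 109.
Q* = 1198 − 8(109) = 326.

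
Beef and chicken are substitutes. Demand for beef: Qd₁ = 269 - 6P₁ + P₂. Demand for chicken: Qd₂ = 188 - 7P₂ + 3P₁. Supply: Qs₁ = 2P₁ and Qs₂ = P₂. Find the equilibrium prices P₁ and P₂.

Market 1: 269 - 6P₁ + P₂ = 2P₁ → 8P₁ - P₂ = 269.
Market 2: 8P₂ - 3P₁ = 188.
Eliminating P₂: 8×(1) + 1×(2) gives 61P₁ = 2340, so P₁ = 2340/61.
Back-substitute into (2): P₂ = (188 + 3×2340/61) / 8 = 2311/61.

P₁ = 2340/61, P₂ = 2311/61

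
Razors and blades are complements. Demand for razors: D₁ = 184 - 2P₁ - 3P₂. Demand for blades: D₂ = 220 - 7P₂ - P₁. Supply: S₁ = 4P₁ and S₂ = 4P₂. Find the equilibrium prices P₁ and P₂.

Market 1: 184 - 2P₁ - 3P₂ = 4P₁ → 6P₁ + 3P₂ = 184.
Market 2: 11P₂ + P₁ = 220.
Eliminating P₂: 11×(1) − 3×(2) gives 63P₁ = 1364, so P₁ = 1364/63.
Back-substitute into (2): P₂ = (220 − 1×1364/63) / 11 = 1136/63.

P₁ = 1364/63, P₂ = 1136/63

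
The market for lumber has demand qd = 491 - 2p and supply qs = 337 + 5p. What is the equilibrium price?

Set qd = qs: 491 - 2p = 337 + 5p.
154 = 7p, so p* = 22.
q* = 491 − 2(22) = 447.

p* = 22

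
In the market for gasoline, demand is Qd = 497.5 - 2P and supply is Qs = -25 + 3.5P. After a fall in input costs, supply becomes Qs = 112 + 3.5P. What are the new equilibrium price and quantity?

Original equilibrium: P* = 95, Q* = 307.5.
New equilibrium: 497.5 - 2P = 112 + 3.5P, so 385.5 = 5.5P and P' = 771/11; Q' = 497.5 − 2(771/11) = 7861/22.

P' = 771/11, Q' = 7861/22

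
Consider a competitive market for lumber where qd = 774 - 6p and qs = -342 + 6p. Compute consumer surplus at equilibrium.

Consumer surplus = 3888

Equilibrium: 774 - 6p = -342 + 6p gives p* = 93, q* = 216.
Demand choke price (qd = 0): p = 129.
CS = ½(129 − 93)(216) = 3888.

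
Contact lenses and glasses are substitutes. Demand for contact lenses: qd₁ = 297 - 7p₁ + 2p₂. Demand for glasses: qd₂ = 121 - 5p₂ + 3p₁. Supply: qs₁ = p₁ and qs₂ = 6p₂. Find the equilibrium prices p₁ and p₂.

p₁ = 3509/82, p₂ = 1859/82

Market 1: 297 - 7p₁ + 2p₂ = p₁ → 8p₁ - 2p₂ = 297.
Market 2: 11p₂ - 3p₁ = 121.
Eliminating p₂: 11×(1) + 2×(2) gives 82p₁ = 3509, so p₁ = 3509/82.
Back-substitute into (2): p₂ = (121 + 3×3509/82) / 11 = 1859/82.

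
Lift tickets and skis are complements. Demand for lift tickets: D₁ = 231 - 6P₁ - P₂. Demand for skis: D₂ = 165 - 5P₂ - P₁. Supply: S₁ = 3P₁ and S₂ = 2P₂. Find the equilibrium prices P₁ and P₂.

Market 1: 231 - 6P₁ - P₂ = 3P₁ → 9P₁ + P₂ = 231.
Market 2: 7P₂ + P₁ = 165.
Eliminating P₂: 7×(1) − 1×(2) gives 62P₁ = 1452, so P₁ = 726/31.
Back-substitute into (2): P₂ = (165 − 1×726/31) / 7 = 627/31.

P₁ = 726/31, P₂ = 627/31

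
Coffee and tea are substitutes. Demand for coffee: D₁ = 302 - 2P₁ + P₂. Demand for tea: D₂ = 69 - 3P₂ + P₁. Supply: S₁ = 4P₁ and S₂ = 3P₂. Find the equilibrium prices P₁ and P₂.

Market 1: 302 - 2P₁ + P₂ = 4P₁ → 6P₁ - P₂ = 302.
Market 2: 6P₂ - P₁ = 69.
Eliminating P₂: 6×(1) + 1×(2) gives 35P₁ = 1881, so P₁ = 1881/35.
Back-substitute into (2): P₂ = (69 + 1×1881/35) / 6 = 716/35.

P₁ = 1881/35, P₂ = 716/35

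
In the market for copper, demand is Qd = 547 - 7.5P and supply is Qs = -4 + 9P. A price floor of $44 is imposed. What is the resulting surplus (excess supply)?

Surplus = 175

Equilibrium price would be P* = 1102/33, so the floor at 44 binds.
At P = 44: Qd = 217, Qs = 392.
Surplus = 392 − 217 = 175.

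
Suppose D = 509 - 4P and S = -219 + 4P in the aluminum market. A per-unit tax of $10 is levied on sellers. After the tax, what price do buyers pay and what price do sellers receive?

Pre-tax equilibrium: P* = 91, Q* = 145.
Tax on sellers shifts supply to S = -219 + 4(P − 10) = -259 + 4P.
509 - 4P = -259 + 4P gives buyer price Pb = 96; sellers receive Ps = 96 − 10 = 86.
New quantity: Q = 509 − 4(96) = 125.

Buyers pay $96, sellers receive $86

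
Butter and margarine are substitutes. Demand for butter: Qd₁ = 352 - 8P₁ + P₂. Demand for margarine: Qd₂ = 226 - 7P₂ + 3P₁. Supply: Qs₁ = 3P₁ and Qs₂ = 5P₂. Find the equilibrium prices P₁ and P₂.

Market 1: 352 - 8P₁ + P₂ = 3P₁ → 11P₁ - P₂ = 352.
Market 2: 12P₂ - 3P₁ = 226.
Eliminating P₂: 12×(1) + 1×(2) gives 129P₁ = 4450, so P₁ = 4450/129.
Back-substitute into (2): P₂ = (226 + 3×4450/129) / 12 = 3542/129.

P₁ = 4450/129, P₂ = 3542/129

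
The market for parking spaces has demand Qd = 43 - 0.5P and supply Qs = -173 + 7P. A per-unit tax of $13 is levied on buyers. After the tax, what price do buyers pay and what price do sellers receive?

Buyers pay 614/15, sellers receive 419/15

Pre-tax equilibrium: P* = 28.8, Q* = 28.6.
Tax on buyers shifts demand to Qd = 43 − 0.5(P + 13) = 36.5 - 0.5P.
36.5 - 0.5P = -173 + 7P gives seller price Ps = 419/15; buyers pay Pb = 419/15 + 13 = 614/15.
New quantity: Q = 43 − 0.5(614/15) = 338/15.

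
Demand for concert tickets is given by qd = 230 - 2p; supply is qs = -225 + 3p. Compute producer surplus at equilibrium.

Producer surplus = 384

Equilibrium: 230 - 2p = -225 + 3p gives p* = 91, q* = 48.
Supply starts at p = 75 (where qs = 0).
PS = ½(91 − 75)(48) = 384.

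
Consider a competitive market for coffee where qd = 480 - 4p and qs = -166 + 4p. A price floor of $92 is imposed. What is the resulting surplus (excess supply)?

Surplus = 90

Equilibrium price would be p* = 80.75, so the floor at 92 binds.
At p = 92: qd = 112, qs = 202.
Surplus = 202 − 112 = 90.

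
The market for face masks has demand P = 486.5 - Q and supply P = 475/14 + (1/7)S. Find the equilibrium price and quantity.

Set the two price expressions equal: 486.5 - Q = 475/14 + (1/7)Q.
3168/7 = (8/7)Q, so Q* = 396.
P* = 486.5 − (1)(396) = 90.5.

P* = 90.5, Q* = 396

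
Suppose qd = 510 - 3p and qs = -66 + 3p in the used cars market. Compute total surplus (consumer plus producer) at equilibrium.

Equilibrium: 510 - 3p = -66 + 3p gives p* = 96, q* = 222.
Demand choke price: p = 170; supply starts at p = 22.
CS = ½(170 − 96)(222) = 8214; PS = ½(96 − 22)(222) = 8214.

Total surplus = 16428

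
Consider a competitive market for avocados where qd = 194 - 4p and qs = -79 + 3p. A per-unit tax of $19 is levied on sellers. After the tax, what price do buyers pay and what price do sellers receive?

Buyers pay 330/7, sellers receive 197/7

Pre-tax equilibrium: p* = 39, q* = 38.
Tax on sellers shifts supply to qs = -79 + 3(p − 19) = -136 + 3p.
194 - 4p = -136 + 3p gives buyer price pb = 330/7; sellers receive ps = 330/7 − 19 = 197/7.
New quantity: q = 194 − 4(330/7) = 38/7.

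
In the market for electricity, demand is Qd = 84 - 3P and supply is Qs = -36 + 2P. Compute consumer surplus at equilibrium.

Equilibrium: 84 - 3P = -36 + 2P gives P* = 24, Q* = 12.
Demand choke price (Qd = 0): P = 28.
CS = ½(28 − 24)(12) = 24.

Consumer surplus = 24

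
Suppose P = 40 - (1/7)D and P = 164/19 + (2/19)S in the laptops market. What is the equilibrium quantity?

Set the two price expressions equal: 40 - (1/7)Q = 164/19 + (2/19)Q.
596/19 = (33/133)Q, so Q* = 4172/33.
P* = 40 − (1/7)(4172/33) = 724/33.

Q* = 4172/33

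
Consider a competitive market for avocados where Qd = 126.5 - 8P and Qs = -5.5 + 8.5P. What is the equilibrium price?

P* = 8

Set Qd = Qs: 126.5 - 8P = -5.5 + 8.5P.
132 = 16.5P, so P* = 8.
Q* = 126.5 − 8(8) = 62.5.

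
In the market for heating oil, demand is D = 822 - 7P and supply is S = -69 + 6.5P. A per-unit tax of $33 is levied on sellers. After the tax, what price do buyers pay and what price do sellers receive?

Buyers pay 737/9, sellers receive 440/9

Pre-tax equilibrium: P* = 66, Q* = 360.
Tax on sellers shifts supply to S = -69 + 6.5(P − 33) = -283.5 + 6.5P.
822 - 7P = -283.5 + 6.5P gives buyer price Pb = 737/9; sellers receive Ps = 737/9 − 33 = 440/9.
New quantity: Q = 822 − 7(737/9) = 2239/9.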